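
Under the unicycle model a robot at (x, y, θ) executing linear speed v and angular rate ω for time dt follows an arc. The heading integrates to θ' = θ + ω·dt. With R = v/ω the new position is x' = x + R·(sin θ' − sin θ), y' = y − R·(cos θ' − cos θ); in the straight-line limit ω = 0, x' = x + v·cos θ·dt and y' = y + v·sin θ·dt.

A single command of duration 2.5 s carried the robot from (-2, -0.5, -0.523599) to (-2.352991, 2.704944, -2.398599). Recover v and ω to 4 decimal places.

v = -1.5000, ω = -0.7500

Δθ = -2.398599 − -0.523599 = -1.875000
ω = Δθ/dt = -1.875000/2.5 = -0.7500
R = −Δy/(cos θ' − cos θ) = 2.0000
v = R·ω = 2.0000·-0.7500 = -1.5000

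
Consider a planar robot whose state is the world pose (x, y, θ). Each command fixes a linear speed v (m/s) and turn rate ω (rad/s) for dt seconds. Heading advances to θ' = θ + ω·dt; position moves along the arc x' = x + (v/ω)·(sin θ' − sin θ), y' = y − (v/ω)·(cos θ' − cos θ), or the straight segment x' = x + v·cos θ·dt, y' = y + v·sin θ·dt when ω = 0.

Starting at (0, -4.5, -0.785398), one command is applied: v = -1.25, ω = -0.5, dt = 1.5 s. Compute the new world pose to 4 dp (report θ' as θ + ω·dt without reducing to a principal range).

(-0.7307, -2.8207, -1.5354)

θ' = -0.7854 + -0.5·1.5 = -1.5354
R = v/ω = -1.25/-0.5 = 2.5000
x' = 0 + 2.5000·(sin -1.5354 − sin -0.7854) = -0.7307
y' = -4.5 − 2.5000·(cos -1.5354 − cos -0.7854) = -2.8207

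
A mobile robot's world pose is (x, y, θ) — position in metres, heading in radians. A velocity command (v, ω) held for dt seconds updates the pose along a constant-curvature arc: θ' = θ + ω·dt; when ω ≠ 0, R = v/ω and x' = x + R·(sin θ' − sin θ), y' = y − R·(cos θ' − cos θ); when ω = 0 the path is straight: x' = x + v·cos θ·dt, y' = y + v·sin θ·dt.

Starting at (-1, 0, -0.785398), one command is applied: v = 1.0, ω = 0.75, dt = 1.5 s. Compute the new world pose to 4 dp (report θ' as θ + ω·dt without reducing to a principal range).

(0.3870, -0.3144, 0.3396)

θ' = -0.7854 + 0.75·1.5 = 0.3396
R = v/ω = 1.0/0.75 = 1.3333
x' = -1 + 1.3333·(sin 0.3396 − sin -0.7854) = 0.3870
y' = 0 − 1.3333·(cos 0.3396 − cos -0.7854) = -0.3144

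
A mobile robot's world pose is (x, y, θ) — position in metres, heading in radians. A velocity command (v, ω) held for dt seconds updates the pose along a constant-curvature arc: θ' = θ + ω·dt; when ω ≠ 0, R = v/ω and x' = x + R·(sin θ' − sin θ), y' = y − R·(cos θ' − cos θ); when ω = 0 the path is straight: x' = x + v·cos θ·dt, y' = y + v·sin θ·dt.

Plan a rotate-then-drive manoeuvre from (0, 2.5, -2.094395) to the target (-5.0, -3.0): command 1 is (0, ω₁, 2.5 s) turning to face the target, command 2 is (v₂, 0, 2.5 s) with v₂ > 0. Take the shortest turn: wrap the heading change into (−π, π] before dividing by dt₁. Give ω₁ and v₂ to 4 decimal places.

ω₁ = -0.0857, v₂ = 2.9732

heading to target = atan2(-3−2.5, -5−0) = -2.3086
Δθ = wrap(-2.3086 − -2.0944) = -0.2142; ω₁ = Δθ/dt₁ = -0.0857
distance = √((-5−0)² + (-3−2.5)²) = 7.4330; v₂ = distance/dt₂ = 2.9732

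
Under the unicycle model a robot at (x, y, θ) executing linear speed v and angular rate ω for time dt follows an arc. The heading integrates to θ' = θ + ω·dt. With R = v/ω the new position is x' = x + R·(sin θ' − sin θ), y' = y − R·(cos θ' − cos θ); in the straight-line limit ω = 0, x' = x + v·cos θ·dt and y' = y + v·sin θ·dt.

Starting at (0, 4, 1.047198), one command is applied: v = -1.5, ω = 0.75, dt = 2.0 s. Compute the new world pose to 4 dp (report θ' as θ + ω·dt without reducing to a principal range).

(0.6120, 1.3430, 2.5472)

θ' = 1.0472 + 0.75·2.0 = 2.5472
R = v/ω = -1.5/0.75 = -2.0000
x' = 0 + -2.0000·(sin 2.5472 − sin 1.0472) = 0.6120
y' = 4 − -2.0000·(cos 2.5472 − cos 1.0472) = 1.3430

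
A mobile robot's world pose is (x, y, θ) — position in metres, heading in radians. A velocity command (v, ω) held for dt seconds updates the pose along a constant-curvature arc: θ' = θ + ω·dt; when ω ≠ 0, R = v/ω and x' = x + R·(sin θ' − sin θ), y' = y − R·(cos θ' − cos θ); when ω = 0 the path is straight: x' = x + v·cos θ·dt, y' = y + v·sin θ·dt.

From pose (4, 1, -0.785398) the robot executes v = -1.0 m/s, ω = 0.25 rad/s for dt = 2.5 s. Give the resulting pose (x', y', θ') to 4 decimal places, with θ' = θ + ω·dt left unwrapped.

(1.8104, 2.1202, -0.1604)

θ' = -0.7854 + 0.25·2.5 = -0.1604
R = v/ω = -1.0/0.25 = -4.0000
x' = 4 + -4.0000·(sin -0.1604 − sin -0.7854) = 1.8104
y' = 1 − -4.0000·(cos -0.1604 − cos -0.7854) = 2.1202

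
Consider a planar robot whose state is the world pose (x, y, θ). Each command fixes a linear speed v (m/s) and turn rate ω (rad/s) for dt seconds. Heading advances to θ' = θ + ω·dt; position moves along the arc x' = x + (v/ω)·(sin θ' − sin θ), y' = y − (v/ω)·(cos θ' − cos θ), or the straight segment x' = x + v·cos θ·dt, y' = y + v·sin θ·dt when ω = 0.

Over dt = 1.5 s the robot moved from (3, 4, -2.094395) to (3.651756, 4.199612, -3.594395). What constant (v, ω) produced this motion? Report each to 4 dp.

v = -0.5000, ω = -1.0000

Δθ = -3.594395 − -2.094395 = -1.500000
ω = Δθ/dt = -1.500000/1.5 = -1.0000
R = Δx/(sin θ' − sin θ) = 0.5000
v = R·ω = 0.5000·-1.0000 = -0.5000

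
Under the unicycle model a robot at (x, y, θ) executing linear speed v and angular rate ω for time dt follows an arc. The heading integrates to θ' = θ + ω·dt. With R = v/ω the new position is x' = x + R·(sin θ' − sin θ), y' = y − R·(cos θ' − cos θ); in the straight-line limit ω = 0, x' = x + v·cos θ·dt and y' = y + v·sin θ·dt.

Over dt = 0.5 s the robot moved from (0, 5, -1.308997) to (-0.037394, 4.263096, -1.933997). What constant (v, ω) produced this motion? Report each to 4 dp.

v = 1.5000, ω = -1.2500

Δθ = -1.933997 − -1.308997 = -0.625000
ω = Δθ/dt = -0.625000/0.5 = -1.2500
R = −Δy/(cos θ' − cos θ) = -1.2000
v = R·ω = -1.2000·-1.2500 = 1.5000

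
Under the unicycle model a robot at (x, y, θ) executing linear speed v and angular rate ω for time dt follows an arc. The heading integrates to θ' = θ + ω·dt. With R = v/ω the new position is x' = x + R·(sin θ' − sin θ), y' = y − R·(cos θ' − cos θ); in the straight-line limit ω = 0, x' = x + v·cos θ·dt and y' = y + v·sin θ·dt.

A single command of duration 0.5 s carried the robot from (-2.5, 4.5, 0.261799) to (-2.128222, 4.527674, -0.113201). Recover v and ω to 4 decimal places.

Δθ = -0.113201 − 0.261799 = -0.375000
ω = Δθ/dt = -0.375000/0.5 = -0.7500
R = Δx/(sin θ' − sin θ) = -1.0000
v = R·ω = -1.0000·-0.7500 = 0.7500

v = 0.7500, ω = -0.7500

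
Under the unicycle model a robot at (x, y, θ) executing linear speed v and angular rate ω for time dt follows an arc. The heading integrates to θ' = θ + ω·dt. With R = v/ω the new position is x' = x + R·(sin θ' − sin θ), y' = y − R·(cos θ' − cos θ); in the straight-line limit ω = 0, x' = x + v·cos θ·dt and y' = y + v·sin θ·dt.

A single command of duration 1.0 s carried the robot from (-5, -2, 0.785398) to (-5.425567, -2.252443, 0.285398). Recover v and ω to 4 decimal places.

Δθ = 0.285398 − 0.785398 = -0.500000
ω = Δθ/dt = -0.500000/1.0 = -0.5000
R = Δx/(sin θ' − sin θ) = 1.0000
v = R·ω = 1.0000·-0.5000 = -0.5000

v = -0.5000, ω = -0.5000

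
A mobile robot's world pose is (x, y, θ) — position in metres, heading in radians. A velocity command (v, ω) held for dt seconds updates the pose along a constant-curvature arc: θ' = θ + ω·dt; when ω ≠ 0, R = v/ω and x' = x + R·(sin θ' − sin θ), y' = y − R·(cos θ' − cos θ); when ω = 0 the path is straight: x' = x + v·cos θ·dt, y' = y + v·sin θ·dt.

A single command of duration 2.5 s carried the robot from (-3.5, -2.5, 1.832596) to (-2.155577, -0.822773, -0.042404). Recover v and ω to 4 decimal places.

v = 1.0000, ω = -0.7500

Δθ = -0.042404 − 1.832596 = -1.875000
ω = Δθ/dt = -1.875000/2.5 = -0.7500
R = −Δy/(cos θ' − cos θ) = -1.3333
v = R·ω = -1.3333·-0.7500 = 1.0000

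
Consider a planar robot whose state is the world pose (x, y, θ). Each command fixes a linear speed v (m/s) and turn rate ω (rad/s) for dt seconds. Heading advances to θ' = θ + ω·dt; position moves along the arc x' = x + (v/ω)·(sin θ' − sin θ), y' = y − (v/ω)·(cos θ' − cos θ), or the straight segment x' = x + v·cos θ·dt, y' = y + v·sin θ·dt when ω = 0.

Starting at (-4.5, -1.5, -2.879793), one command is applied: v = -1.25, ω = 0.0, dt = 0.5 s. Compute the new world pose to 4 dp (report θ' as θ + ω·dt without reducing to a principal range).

θ' = -2.8798 + 0.0·0.5 = -2.8798
ω = 0 → straight: x' = -4.5 + -1.25·cos(-2.8798)·0.5 = -3.8963
y' = -1.5 + -1.25·sin(-2.8798)·0.5 = -1.3382

(-3.8963, -1.3382, -2.8798)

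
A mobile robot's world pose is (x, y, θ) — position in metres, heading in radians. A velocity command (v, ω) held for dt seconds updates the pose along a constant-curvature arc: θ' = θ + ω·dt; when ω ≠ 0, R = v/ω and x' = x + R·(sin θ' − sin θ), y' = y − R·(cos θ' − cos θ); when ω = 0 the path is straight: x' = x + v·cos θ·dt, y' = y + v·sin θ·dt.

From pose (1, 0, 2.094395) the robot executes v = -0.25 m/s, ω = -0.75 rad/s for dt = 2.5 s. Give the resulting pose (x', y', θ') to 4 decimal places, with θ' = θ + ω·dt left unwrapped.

(0.7839, -0.4920, 0.2194)

θ' = 2.0944 + -0.75·2.5 = 0.2194
R = v/ω = -0.25/-0.75 = 0.3333
x' = 1 + 0.3333·(sin 0.2194 − sin 2.0944) = 0.7839
y' = 0 − 0.3333·(cos 0.2194 − cos 2.0944) = -0.4920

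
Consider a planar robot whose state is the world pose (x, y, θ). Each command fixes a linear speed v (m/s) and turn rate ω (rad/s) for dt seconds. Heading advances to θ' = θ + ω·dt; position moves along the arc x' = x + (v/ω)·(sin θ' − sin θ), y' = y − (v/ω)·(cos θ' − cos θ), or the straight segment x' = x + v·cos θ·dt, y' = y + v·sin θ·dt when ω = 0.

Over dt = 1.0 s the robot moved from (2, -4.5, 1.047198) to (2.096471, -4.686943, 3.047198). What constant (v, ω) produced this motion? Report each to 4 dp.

Δθ = 3.047198 − 1.047198 = 2.000000
ω = Δθ/dt = 2.000000/1.0 = 2.0000
R = −Δy/(cos θ' − cos θ) = -0.1250
v = R·ω = -0.1250·2.0000 = -0.2500

v = -0.2500, ω = 2.0000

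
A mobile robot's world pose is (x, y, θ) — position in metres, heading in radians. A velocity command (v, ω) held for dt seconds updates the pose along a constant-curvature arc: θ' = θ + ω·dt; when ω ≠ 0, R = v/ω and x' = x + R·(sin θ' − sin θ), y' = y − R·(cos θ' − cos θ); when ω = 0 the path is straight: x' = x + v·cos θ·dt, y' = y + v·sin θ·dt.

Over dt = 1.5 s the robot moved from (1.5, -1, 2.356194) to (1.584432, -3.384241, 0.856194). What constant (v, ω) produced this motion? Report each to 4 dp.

v = -1.7500, ω = -1.0000

Δθ = 0.856194 − 2.356194 = -1.500000
ω = Δθ/dt = -1.500000/1.5 = -1.0000
R = −Δy/(cos θ' − cos θ) = 1.7500
v = R·ω = 1.7500·-1.0000 = -1.7500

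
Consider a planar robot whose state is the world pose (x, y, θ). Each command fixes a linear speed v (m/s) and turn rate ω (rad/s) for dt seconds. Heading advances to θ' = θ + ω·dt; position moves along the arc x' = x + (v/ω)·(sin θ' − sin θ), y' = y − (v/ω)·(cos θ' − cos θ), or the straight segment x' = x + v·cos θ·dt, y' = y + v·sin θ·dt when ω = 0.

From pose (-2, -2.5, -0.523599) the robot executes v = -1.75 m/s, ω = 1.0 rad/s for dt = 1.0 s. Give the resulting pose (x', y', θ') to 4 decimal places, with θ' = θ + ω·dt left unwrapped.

θ' = -0.5236 + 1.0·1.0 = 0.4764
R = v/ω = -1.75/1.0 = -1.7500
x' = -2 + -1.7500·(sin 0.4764 − sin -0.5236) = -3.6775
y' = -2.5 − -1.7500·(cos 0.4764 − cos -0.5236) = -2.4604

(-3.6775, -2.4604, 0.4764)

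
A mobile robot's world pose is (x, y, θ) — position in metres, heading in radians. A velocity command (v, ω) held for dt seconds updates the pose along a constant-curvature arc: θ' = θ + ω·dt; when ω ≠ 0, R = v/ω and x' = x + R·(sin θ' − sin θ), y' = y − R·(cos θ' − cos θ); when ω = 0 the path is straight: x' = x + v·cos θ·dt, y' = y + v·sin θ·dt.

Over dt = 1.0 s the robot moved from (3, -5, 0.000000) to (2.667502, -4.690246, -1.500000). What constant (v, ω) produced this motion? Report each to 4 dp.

Δθ = -1.500000 − 0.000000 = -1.500000
ω = Δθ/dt = -1.500000/1.0 = -1.5000
R = Δx/(sin θ' − sin θ) = 0.3333
v = R·ω = 0.3333·-1.5000 = -0.5000

v = -0.5000, ω = -1.5000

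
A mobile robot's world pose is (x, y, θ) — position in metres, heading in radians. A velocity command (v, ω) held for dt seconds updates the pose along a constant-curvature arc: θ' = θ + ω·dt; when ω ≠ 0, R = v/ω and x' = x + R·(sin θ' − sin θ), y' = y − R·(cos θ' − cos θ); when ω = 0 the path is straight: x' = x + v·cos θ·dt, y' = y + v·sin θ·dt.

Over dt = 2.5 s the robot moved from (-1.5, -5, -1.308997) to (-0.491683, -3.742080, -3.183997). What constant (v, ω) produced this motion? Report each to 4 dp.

Δθ = -3.183997 − -1.308997 = -1.875000
ω = Δθ/dt = -1.875000/2.5 = -0.7500
R = −Δy/(cos θ' − cos θ) = 1.0000
v = R·ω = 1.0000·-0.7500 = -0.7500

v = -0.7500, ω = -0.7500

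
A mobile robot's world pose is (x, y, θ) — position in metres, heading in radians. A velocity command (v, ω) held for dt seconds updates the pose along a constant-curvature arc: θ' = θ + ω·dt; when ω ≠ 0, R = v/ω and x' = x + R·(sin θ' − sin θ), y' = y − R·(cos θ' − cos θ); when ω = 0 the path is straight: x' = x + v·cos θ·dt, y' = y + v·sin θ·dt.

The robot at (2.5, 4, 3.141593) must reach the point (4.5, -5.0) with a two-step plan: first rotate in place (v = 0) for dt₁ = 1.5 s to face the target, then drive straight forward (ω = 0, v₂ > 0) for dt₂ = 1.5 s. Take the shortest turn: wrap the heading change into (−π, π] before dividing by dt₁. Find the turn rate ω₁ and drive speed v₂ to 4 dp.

heading to target = atan2(-5−4, 4.5−2.5) = -1.3521
Δθ = wrap(-1.3521 − 3.1416) = 1.7895; ω₁ = Δθ/dt₁ = 1.1930
distance = √((4.5−2.5)² + (-5−4)²) = 9.2195; v₂ = distance/dt₂ = 6.1464

ω₁ = 1.1930, v₂ = 6.1464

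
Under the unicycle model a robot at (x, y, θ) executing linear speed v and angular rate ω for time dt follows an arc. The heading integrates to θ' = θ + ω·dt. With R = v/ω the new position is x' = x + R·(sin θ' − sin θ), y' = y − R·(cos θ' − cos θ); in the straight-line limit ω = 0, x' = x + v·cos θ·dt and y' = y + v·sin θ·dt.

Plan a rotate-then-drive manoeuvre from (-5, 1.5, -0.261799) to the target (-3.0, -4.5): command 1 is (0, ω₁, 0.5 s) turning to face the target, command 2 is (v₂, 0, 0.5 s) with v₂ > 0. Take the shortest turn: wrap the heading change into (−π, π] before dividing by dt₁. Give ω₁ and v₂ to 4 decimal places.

heading to target = atan2(-4.5−1.5, -3−-5) = -1.2490
Δθ = wrap(-1.2490 − -0.2618) = -0.9872; ω₁ = Δθ/dt₁ = -1.9745
distance = √((-3−-5)² + (-4.5−1.5)²) = 6.3246; v₂ = distance/dt₂ = 12.6491

ω₁ = -1.9745, v₂ = 12.6491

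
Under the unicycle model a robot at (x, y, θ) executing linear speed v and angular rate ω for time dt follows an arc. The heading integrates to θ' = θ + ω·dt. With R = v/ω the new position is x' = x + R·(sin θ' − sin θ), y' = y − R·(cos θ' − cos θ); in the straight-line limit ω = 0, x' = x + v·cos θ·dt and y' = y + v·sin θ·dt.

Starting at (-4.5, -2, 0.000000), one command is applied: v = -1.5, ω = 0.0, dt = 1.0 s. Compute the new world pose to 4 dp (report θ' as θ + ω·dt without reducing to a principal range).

(-6.0000, -2.0000, 0.0000)

θ' = 0.0000 + 0.0·1.0 = 0.0000
ω = 0 → straight: x' = -4.5 + -1.5·cos(0.0000)·1.0 = -6.0000
y' = -2 + -1.5·sin(0.0000)·1.0 = -2.0000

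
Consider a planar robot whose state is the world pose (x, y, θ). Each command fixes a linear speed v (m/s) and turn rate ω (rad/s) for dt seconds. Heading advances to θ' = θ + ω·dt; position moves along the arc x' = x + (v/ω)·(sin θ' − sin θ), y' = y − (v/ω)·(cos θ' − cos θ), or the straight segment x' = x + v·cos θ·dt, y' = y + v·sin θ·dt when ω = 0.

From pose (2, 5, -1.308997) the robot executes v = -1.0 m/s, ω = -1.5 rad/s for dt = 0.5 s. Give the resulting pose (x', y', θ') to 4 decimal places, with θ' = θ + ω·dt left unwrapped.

(2.0552, 5.4852, -2.0590)

θ' = -1.3090 + -1.5·0.5 = -2.0590
R = v/ω = -1.0/-1.5 = 0.6667
x' = 2 + 0.6667·(sin -2.0590 − sin -1.3090) = 2.0552
y' = 5 − 0.6667·(cos -2.0590 − cos -1.3090) = 5.4852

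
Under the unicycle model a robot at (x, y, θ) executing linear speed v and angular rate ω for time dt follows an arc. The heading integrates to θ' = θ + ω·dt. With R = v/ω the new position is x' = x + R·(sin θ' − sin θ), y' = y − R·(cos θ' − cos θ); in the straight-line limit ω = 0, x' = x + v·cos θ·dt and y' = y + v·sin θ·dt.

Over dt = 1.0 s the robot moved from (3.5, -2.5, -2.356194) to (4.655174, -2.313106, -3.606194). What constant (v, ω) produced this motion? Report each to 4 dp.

Δθ = -3.606194 − -2.356194 = -1.250000
ω = Δθ/dt = -1.250000/1.0 = -1.2500
R = Δx/(sin θ' − sin θ) = 1.0000
v = R·ω = 1.0000·-1.2500 = -1.2500

v = -1.2500, ω = -1.2500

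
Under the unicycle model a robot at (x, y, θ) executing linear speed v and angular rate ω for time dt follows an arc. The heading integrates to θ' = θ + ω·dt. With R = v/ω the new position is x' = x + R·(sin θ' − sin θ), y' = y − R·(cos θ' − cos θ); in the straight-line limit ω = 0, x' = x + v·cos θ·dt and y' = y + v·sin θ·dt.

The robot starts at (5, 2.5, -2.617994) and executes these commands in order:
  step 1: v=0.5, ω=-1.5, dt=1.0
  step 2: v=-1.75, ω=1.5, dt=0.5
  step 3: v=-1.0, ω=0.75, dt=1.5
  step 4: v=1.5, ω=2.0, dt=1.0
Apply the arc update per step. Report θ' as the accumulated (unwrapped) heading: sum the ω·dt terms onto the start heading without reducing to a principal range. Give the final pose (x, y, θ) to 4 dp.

step 1: θ'=-4.1180 (R=-0.3333) → pose (4.5572, 2.6020, -4.1180)
step 2: θ'=-3.3680 (R=-1.1667) → pose (5.2619, 2.1185, -3.3680)
step 3: θ'=-2.2430 (R=-1.3333) → pose (6.6044, 2.5875, -2.2430)
step 4: θ'=-0.2430 (R=0.7500) → pose (7.0108, 1.3925, -0.2430)

(7.0108, 1.3925, -0.2430)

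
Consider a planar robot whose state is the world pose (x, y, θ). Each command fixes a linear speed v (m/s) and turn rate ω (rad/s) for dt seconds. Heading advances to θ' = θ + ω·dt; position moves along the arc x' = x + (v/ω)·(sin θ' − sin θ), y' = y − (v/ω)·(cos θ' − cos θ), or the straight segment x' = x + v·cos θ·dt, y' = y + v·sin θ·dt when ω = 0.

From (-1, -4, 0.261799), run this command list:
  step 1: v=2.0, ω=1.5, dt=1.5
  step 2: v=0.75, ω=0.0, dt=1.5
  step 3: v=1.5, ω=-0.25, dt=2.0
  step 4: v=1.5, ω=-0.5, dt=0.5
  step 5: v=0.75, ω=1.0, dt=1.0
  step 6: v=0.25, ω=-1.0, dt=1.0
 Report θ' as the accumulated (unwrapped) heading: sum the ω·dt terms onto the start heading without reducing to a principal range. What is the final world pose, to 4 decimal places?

step 1: θ'=2.5118 (R=1.3333) → pose (-0.5598, -1.6346, 2.5118)
step 2: θ'=2.5118 (straight) → pose (-1.4690, -0.9720, 2.5118)
step 3: θ'=2.0118 (R=-6.0000) → pose (-3.3610, 1.3158, 2.0118)
step 4: θ'=1.7618 (R=-3.0000) → pose (-3.5935, 2.0269, 1.7618)
step 5: θ'=2.7618 (R=0.7500) → pose (-4.0518, 2.5810, 2.7618)
step 6: θ'=1.7618 (R=-0.2500) → pose (-4.2046, 2.7658, 1.7618)

(-4.2046, 2.7658, 1.7618)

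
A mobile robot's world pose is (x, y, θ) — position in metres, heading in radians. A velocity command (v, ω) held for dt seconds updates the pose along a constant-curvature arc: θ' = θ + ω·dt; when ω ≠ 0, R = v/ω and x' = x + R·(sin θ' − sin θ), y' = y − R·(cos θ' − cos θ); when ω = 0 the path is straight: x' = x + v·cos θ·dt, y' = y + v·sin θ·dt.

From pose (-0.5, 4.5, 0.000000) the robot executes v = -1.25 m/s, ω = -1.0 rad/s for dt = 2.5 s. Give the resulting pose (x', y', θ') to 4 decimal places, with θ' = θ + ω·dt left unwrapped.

θ' = 0.0000 + -1.0·2.5 = -2.5000
R = v/ω = -1.25/-1.0 = 1.2500
x' = -0.5 + 1.2500·(sin -2.5000 − sin 0.0000) = -1.2481
y' = 4.5 − 1.2500·(cos -2.5000 − cos 0.0000) = 6.7514

(-1.2481, 6.7514, -2.5000)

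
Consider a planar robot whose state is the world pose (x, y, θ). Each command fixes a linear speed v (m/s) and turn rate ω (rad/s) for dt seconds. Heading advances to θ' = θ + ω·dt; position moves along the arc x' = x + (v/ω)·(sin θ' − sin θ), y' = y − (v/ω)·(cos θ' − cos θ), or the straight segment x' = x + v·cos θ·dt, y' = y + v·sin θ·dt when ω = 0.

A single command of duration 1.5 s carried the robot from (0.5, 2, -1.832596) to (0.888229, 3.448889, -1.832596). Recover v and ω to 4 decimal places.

Δθ = -1.832596 − -1.832596 = 0.000000
ω = Δθ/dt = 0.000000/1.5 = 0.0000
ω = 0 → v = (Δx·cos θ + Δy·sin θ)/dt = -1.0000

v = -1.0000, ω = 0.0000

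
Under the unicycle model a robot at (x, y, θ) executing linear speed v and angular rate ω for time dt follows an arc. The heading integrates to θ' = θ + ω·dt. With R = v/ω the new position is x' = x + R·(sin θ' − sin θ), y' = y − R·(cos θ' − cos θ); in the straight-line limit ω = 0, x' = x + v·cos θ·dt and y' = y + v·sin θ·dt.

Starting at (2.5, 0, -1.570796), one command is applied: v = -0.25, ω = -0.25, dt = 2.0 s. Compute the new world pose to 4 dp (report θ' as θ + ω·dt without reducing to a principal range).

(2.6224, 0.4794, -2.0708)

θ' = -1.5708 + -0.25·2.0 = -2.0708
R = v/ω = -0.25/-0.25 = 1.0000
x' = 2.5 + 1.0000·(sin -2.0708 − sin -1.5708) = 2.6224
y' = 0 − 1.0000·(cos -2.0708 − cos -1.5708) = 0.4794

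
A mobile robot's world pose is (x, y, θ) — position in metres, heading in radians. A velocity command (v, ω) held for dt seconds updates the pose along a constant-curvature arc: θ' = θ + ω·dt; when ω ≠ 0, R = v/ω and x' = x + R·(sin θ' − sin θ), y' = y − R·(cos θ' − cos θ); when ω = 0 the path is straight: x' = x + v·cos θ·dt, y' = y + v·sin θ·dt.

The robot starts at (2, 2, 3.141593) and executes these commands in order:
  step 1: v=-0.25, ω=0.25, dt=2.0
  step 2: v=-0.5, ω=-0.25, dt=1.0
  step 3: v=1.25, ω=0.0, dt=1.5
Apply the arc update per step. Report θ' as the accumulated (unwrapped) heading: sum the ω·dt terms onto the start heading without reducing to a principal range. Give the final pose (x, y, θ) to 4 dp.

(1.1268, 1.8412, 3.3916)

step 1: θ'=3.6416 (R=-1.0000) → pose (2.4794, 2.1224, 3.6416)
step 2: θ'=3.3916 (R=2.0000) → pose (2.9435, 2.3051, 3.3916)
step 3: θ'=3.3916 (straight) → pose (1.1268, 1.8412, 3.3916)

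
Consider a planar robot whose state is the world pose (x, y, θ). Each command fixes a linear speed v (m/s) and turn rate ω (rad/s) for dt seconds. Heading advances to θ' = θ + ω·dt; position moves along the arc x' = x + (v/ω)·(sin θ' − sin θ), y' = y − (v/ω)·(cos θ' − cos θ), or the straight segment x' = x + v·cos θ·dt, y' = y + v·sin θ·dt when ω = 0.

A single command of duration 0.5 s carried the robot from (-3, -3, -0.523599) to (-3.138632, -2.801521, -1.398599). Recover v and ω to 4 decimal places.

v = -0.5000, ω = -1.7500

Δθ = -1.398599 − -0.523599 = -0.875000
ω = Δθ/dt = -0.875000/0.5 = -1.7500
R = −Δy/(cos θ' − cos θ) = 0.2857
v = R·ω = 0.2857·-1.7500 = -0.5000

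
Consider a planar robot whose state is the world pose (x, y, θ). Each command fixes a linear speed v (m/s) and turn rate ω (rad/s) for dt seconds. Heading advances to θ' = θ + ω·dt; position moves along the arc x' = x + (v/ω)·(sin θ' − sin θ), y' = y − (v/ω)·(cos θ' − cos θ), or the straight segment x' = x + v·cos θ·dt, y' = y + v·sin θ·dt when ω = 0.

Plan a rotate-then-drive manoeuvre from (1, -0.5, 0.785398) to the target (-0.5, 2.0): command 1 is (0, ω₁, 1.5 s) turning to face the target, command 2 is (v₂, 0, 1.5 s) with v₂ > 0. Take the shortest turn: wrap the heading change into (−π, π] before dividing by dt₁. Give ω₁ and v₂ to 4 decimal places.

heading to target = atan2(2−-0.5, -0.5−1) = 2.1112
Δθ = wrap(2.1112 − 0.7854) = 1.3258; ω₁ = Δθ/dt₁ = 0.8839
distance = √((-0.5−1)² + (2−-0.5)²) = 2.9155; v₂ = distance/dt₂ = 1.9437

ω₁ = 0.8839, v₂ = 1.9437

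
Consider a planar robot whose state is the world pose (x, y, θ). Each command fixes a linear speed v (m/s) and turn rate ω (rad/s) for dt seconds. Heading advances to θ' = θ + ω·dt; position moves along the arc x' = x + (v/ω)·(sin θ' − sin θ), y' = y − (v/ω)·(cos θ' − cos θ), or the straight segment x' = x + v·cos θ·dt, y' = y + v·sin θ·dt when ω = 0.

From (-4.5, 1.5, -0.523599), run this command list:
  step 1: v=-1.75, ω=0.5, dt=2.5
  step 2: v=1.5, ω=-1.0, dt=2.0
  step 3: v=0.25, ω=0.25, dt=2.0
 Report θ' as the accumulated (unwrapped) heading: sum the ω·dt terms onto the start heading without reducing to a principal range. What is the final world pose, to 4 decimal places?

step 1: θ'=0.7264 (R=-3.5000) → pose (-8.5746, 1.0854, 0.7264)
step 2: θ'=-1.2736 (R=-1.5000) → pose (-6.1441, 0.4033, -1.2736)
step 3: θ'=-0.7736 (R=1.0000) → pose (-5.8867, -0.0192, -0.7736)

(-5.8867, -0.0192, -0.7736)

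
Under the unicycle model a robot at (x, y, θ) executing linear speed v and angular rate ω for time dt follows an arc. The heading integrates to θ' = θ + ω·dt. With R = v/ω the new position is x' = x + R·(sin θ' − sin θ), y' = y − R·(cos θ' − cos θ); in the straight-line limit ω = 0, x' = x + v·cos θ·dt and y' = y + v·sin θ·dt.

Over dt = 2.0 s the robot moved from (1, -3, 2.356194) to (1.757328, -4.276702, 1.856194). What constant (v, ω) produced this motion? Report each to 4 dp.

Δθ = 1.856194 − 2.356194 = -0.500000
ω = Δθ/dt = -0.500000/2.0 = -0.2500
R = −Δy/(cos θ' − cos θ) = 3.0000
v = R·ω = 3.0000·-0.2500 = -0.7500

v = -0.7500, ω = -0.2500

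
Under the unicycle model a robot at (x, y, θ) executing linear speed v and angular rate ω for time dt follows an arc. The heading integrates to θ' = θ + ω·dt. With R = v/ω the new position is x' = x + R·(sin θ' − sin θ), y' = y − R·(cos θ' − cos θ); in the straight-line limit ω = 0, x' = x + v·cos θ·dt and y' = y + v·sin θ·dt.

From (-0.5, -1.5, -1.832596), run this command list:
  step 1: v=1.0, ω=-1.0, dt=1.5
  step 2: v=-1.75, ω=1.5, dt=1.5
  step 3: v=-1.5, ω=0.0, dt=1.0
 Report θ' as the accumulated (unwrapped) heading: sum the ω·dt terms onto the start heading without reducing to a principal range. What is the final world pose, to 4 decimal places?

step 1: θ'=-3.3326 (R=-1.0000) → pose (-1.6558, -2.2230, -3.3326)
step 2: θ'=-1.0826 (R=-1.1667) → pose (-0.4039, -0.5303, -1.0826)
step 3: θ'=-1.0826 (straight) → pose (-1.1075, 0.7944, -1.0826)

(-1.1075, 0.7944, -1.0826)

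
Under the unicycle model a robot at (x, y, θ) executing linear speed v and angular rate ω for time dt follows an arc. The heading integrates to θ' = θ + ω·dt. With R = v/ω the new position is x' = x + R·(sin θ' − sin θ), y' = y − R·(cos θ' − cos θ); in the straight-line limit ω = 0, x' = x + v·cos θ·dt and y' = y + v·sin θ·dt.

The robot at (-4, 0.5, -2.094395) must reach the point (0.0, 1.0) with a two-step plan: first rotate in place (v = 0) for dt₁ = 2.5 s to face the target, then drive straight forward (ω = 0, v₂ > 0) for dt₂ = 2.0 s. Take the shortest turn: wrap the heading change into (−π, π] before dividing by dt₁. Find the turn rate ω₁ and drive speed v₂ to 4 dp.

ω₁ = 0.8875, v₂ = 2.0156

heading to target = atan2(1−0.5, 0−-4) = 0.1244
Δθ = wrap(0.1244 − -2.0944) = 2.2187; ω₁ = Δθ/dt₁ = 0.8875
distance = √((0−-4)² + (1−0.5)²) = 4.0311; v₂ = distance/dt₂ = 2.0156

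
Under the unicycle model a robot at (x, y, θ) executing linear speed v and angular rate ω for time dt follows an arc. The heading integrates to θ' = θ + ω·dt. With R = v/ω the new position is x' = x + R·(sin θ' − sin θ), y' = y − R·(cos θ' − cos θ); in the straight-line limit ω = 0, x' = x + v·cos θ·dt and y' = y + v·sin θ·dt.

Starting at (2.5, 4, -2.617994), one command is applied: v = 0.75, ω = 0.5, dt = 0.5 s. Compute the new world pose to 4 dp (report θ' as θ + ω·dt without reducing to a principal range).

(2.2019, 3.7741, -2.3680)

θ' = -2.6180 + 0.5·0.5 = -2.3680
R = v/ω = 0.75/0.5 = 1.5000
x' = 2.5 + 1.5000·(sin -2.3680 − sin -2.6180) = 2.2019
y' = 4 − 1.5000·(cos -2.3680 − cos -2.6180) = 3.7741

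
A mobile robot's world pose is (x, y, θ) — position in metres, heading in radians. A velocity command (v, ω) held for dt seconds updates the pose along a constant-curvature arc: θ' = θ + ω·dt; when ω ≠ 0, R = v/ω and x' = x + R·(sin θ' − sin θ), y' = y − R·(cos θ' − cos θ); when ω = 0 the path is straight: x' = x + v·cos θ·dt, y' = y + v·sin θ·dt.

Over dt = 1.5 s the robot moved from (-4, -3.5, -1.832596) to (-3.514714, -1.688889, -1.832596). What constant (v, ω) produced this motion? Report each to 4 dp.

v = -1.2500, ω = 0.0000

Δθ = -1.832596 − -1.832596 = 0.000000
ω = Δθ/dt = 0.000000/1.5 = 0.0000
ω = 0 → v = (Δx·cos θ + Δy·sin θ)/dt = -1.2500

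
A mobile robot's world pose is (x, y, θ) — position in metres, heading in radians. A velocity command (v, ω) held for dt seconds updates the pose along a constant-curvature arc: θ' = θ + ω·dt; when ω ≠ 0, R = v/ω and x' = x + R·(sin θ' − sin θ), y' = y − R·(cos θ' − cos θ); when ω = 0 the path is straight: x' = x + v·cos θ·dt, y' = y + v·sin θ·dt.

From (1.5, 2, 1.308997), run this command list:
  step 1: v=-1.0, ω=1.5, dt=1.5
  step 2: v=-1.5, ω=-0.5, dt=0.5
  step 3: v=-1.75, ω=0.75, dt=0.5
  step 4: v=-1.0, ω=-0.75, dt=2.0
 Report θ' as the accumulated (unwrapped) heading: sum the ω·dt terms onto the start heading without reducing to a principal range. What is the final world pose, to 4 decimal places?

(5.7249, 1.3613, 2.1840)

step 1: θ'=3.5590 (R=-0.6667) → pose (2.4142, 1.2180, 3.5590)
step 2: θ'=3.3090 (R=3.0000) → pose (3.1305, 1.4337, 3.3090)
step 3: θ'=3.6840 (R=-2.3333) → pose (3.9462, 1.7359, 3.6840)
step 4: θ'=2.1840 (R=1.3333) → pose (5.7249, 1.3613, 2.1840)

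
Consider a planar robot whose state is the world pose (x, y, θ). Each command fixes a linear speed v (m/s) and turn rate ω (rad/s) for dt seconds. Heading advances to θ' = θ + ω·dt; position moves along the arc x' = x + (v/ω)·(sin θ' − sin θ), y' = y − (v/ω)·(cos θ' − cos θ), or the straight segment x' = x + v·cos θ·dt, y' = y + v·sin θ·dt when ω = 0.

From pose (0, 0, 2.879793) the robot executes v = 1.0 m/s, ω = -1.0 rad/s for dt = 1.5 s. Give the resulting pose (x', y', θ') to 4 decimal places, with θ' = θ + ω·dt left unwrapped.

θ' = 2.8798 + -1.0·1.5 = 1.3798
R = v/ω = 1.0/-1.0 = -1.0000
x' = 0 + -1.0000·(sin 1.3798 − sin 2.8798) = -0.7230
y' = 0 − -1.0000·(cos 1.3798 − cos 2.8798) = 1.1558

(-0.7230, 1.1558, 1.3798)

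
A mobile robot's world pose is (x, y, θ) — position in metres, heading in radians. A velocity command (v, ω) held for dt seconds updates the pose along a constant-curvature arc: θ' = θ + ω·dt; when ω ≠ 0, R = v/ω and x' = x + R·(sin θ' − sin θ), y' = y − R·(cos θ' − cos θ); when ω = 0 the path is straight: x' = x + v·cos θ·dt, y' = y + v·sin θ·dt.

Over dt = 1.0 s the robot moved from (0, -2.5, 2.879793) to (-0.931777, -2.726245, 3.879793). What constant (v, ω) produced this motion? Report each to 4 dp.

Δθ = 3.879793 − 2.879793 = 1.000000
ω = Δθ/dt = 1.000000/1.0 = 1.0000
R = Δx/(sin θ' − sin θ) = 1.0000
v = R·ω = 1.0000·1.0000 = 1.0000

v = 1.0000, ω = 1.0000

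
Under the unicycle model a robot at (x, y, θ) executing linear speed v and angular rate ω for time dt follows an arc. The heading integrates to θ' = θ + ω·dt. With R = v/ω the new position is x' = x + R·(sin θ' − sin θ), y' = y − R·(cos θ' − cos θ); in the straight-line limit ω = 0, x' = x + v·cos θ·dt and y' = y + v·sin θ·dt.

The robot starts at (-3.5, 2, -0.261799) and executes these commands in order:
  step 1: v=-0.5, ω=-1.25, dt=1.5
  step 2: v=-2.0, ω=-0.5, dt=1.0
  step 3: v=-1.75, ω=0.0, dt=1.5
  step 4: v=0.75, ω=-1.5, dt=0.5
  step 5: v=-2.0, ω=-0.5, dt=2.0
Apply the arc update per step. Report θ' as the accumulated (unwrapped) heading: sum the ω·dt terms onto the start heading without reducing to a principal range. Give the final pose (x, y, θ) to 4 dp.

step 1: θ'=-2.1368 (R=0.4000) → pose (-3.7341, 2.6009, -2.1368)
step 2: θ'=-2.6368 (R=4.0000) → pose (-2.2924, 3.9569, -2.6368)
step 3: θ'=-2.6368 (straight) → pose (0.0052, 5.2264, -2.6368)
step 4: θ'=-3.3868 (R=-0.5000) → pose (-0.3580, 5.1790, -3.3868)
step 5: θ'=-4.3868 (R=4.0000) → pose (2.4608, 2.5782, -4.3868)

(2.4608, 2.5782, -4.3868)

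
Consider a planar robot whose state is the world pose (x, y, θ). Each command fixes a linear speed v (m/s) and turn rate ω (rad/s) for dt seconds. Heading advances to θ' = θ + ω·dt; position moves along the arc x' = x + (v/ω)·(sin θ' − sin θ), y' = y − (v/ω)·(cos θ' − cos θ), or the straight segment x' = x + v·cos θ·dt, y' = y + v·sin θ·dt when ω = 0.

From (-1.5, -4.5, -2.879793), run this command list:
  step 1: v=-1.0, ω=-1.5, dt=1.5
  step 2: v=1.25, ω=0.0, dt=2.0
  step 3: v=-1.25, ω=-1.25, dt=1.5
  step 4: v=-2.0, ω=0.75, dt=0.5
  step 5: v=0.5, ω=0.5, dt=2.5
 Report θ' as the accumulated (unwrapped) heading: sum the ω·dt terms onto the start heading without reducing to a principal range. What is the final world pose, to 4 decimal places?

(-1.0098, -2.6465, -5.3798)

step 1: θ'=-5.1298 (R=0.6667) → pose (-0.7180, -5.4142, -5.1298)
step 2: θ'=-5.1298 (straight) → pose (0.2954, -3.1288, -5.1298)
step 3: θ'=-7.0048 (R=1.0000) → pose (-1.2793, -3.4742, -7.0048)
step 4: θ'=-6.6298 (R=-2.6667) → pose (-2.1350, -2.9681, -6.6298)
step 5: θ'=-5.3798 (R=1.0000) → pose (-1.0098, -2.6465, -5.3798)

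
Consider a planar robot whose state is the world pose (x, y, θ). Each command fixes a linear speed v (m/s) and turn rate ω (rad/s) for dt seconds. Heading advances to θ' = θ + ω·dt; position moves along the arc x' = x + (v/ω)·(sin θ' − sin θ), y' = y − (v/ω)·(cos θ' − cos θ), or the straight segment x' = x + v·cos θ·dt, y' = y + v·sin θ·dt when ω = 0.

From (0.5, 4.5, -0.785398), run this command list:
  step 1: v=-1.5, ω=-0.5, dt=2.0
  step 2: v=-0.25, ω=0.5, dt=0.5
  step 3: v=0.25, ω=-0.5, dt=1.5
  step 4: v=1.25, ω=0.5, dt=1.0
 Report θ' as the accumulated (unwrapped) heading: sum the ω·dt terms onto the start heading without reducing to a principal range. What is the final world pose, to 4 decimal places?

step 1: θ'=-1.7854 (R=3.0000) → pose (-0.3099, 7.2602, -1.7854)
step 2: θ'=-1.5354 (R=-0.5000) → pose (-0.2987, 7.3844, -1.5354)
step 3: θ'=-2.2854 (R=-0.5000) → pose (-0.4207, 7.0390, -2.2854)
step 4: θ'=-1.7854 (R=2.5000) → pose (-0.9750, 5.9331, -1.7854)

(-0.9750, 5.9331, -1.7854)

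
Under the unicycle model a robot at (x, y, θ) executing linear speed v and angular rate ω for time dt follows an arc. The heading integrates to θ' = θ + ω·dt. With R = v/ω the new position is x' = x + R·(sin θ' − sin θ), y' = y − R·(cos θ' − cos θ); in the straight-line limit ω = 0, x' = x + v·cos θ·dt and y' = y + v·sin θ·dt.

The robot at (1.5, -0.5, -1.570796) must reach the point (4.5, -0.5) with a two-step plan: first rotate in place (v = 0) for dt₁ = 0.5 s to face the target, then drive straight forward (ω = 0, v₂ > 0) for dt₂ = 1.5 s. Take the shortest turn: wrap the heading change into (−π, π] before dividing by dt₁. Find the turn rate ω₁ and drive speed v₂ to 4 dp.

ω₁ = 3.1416, v₂ = 2.0000

heading to target = atan2(-0.5−-0.5, 4.5−1.5) = 0.0000
Δθ = wrap(0.0000 − -1.5708) = 1.5708; ω₁ = Δθ/dt₁ = 3.1416
distance = √((4.5−1.5)² + (-0.5−-0.5)²) = 3.0000; v₂ = distance/dt₂ = 2.0000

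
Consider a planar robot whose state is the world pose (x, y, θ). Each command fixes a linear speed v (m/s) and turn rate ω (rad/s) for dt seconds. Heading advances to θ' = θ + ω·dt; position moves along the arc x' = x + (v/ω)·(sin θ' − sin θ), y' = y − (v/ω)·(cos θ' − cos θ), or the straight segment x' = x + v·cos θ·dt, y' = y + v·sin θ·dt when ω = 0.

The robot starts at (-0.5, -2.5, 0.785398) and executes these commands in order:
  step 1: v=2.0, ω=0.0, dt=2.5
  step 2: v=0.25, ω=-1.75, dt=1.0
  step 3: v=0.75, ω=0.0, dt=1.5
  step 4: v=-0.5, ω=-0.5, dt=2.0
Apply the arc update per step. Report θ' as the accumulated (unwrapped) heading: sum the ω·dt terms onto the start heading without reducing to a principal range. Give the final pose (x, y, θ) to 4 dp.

(3.7933, 1.0448, -1.9646)

step 1: θ'=0.7854 (straight) → pose (3.0355, 1.0355, 0.7854)
step 2: θ'=-0.9646 (R=-0.1429) → pose (3.2540, 1.0159, -0.9646)
step 3: θ'=-0.9646 (straight) → pose (3.8949, 0.0914, -0.9646)
step 4: θ'=-1.9646 (R=1.0000) → pose (3.7933, 1.0448, -1.9646)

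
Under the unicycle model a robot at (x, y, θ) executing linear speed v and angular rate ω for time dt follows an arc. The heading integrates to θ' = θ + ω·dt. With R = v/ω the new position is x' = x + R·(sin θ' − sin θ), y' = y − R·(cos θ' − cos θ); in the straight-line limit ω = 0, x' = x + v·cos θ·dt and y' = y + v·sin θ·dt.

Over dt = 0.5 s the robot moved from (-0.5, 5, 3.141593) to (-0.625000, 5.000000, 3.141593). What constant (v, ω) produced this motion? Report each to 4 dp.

v = 0.2500, ω = 0.0000

Δθ = 3.141593 − 3.141593 = 0.000000
ω = Δθ/dt = 0.000000/0.5 = 0.0000
ω = 0 → v = (Δx·cos θ + Δy·sin θ)/dt = 0.2500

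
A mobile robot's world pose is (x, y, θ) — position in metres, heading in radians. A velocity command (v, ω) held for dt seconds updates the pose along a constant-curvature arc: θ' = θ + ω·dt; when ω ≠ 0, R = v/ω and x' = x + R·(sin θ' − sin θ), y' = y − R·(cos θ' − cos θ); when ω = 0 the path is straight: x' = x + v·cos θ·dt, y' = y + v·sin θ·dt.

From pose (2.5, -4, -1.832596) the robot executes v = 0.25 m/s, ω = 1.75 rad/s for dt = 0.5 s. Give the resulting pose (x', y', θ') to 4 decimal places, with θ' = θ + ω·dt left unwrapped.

(2.5212, -4.1192, -0.9576)

θ' = -1.8326 + 1.75·0.5 = -0.9576
R = v/ω = 0.25/1.75 = 0.1429
x' = 2.5 + 0.1429·(sin -0.9576 − sin -1.8326) = 2.5212
y' = -4 − 0.1429·(cos -0.9576 − cos -1.8326) = -4.1192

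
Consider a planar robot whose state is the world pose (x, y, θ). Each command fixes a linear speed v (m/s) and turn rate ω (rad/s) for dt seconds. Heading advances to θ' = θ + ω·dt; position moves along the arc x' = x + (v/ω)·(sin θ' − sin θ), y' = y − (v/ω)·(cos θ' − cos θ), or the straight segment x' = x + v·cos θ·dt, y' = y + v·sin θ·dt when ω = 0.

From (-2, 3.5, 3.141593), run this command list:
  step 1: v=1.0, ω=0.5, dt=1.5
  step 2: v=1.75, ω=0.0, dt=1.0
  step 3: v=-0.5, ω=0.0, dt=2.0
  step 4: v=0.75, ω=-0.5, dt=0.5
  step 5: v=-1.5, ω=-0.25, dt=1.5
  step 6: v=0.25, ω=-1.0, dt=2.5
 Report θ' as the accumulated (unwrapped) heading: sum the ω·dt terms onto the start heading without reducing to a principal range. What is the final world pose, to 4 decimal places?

(-2.2914, 3.3491, 0.7666)

step 1: θ'=3.8916 (R=2.0000) → pose (-3.3633, 2.9634, 3.8916)
step 2: θ'=3.8916 (straight) → pose (-4.6437, 1.7705, 3.8916)
step 3: θ'=3.8916 (straight) → pose (-3.9120, 2.4521, 3.8916)
step 4: θ'=3.6416 (R=-1.5000) → pose (-4.2154, 2.2333, 3.6416)
step 5: θ'=3.2666 (R=6.0000) → pose (-2.0869, 2.9210, 3.2666)
step 6: θ'=0.7666 (R=-0.2500) → pose (-2.2914, 3.3491, 0.7666)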